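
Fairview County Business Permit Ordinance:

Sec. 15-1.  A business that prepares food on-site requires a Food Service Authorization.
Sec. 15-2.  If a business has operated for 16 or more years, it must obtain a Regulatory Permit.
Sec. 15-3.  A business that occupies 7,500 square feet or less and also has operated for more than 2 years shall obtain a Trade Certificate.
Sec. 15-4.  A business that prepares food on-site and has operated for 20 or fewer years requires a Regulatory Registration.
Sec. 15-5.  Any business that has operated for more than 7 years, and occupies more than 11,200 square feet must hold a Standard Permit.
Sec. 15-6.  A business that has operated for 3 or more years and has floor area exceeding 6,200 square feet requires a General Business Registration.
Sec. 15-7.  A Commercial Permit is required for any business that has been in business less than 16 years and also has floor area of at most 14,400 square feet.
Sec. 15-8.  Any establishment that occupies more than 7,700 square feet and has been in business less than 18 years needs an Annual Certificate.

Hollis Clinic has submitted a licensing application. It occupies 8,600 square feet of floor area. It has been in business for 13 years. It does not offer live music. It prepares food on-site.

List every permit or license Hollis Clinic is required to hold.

Annual Certificate, Commercial Permit, Food Service Authorization, General Business Registration, Regulatory Registration

Sec. 15-1. prepares food on-site → Food Service Authorization required.
Sec. 15-2. years in business 13 < 16 → Regulatory Permit not required.
Sec. 15-3. floor area 8,600 square feet > 7,500 square feet; years in business 13 > 2 → Trade Certificate not required.
Sec. 15-4. prepares food on-site; years in business 13 ≤ 20 → Regulatory Registration required.
Sec. 15-5. years in business 13 > 7; floor area 8,600 square feet ≤ 11,200 square feet → Standard Permit not required.
Sec. 15-6. years in business 13 ≥ 3; floor area 8,600 square feet > 6,200 square feet → General Business Registration required.
Sec. 15-7. years in business 13 < 16; floor area 8,600 square feet ≤ 14,400 square feet → Commercial Permit required.
Sec. 15-8. floor area 8,600 square feet > 7,700 square feet; years in business 13 < 18 → Annual Certificate required.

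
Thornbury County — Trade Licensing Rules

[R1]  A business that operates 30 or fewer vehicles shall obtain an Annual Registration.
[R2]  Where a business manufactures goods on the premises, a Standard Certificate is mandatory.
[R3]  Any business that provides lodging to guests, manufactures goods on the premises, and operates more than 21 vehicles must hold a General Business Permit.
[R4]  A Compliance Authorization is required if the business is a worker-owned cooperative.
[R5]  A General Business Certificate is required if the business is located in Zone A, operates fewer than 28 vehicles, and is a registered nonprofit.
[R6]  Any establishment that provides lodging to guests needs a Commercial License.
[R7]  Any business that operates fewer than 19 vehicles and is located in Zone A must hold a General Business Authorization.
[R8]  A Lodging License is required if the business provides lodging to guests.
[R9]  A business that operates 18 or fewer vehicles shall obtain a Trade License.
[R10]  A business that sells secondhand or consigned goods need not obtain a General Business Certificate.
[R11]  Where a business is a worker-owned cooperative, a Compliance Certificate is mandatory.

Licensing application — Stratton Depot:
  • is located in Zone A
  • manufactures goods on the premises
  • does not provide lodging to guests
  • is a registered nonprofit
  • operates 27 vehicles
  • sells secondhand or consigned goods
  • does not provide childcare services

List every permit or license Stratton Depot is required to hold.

[R1] vehicles 27 ≤ 30 → Annual Registration required.
[R2] manufactures goods on the premises → Standard Certificate required.
[R3] does not provide lodging to guests; manufactures goods on the premises; vehicles 27 > 21 → General Business Permit not required.
[R4] is a registered nonprofit (not: is a worker-owned cooperative) → Compliance Authorization not required.
[R5] is located in Zone A; vehicles 27 < 28; is a registered nonprofit → General Business Certificate required.
[R6] does not provide lodging to guests → Commercial License not required.
[R7] vehicles 27 ≥ 19; is located in Zone A → General Business Authorization not required.
[R8] does not provide lodging to guests → Lodging License not required.
[R9] vehicles 27 > 18 → Trade License not required.
[R10] sells secondhand or consigned goods → exempt from General Business Certificate.
[R11] is a registered nonprofit (not: is a worker-owned cooperative) → Compliance Certificate not required.

Annual Registration, Standard Certificate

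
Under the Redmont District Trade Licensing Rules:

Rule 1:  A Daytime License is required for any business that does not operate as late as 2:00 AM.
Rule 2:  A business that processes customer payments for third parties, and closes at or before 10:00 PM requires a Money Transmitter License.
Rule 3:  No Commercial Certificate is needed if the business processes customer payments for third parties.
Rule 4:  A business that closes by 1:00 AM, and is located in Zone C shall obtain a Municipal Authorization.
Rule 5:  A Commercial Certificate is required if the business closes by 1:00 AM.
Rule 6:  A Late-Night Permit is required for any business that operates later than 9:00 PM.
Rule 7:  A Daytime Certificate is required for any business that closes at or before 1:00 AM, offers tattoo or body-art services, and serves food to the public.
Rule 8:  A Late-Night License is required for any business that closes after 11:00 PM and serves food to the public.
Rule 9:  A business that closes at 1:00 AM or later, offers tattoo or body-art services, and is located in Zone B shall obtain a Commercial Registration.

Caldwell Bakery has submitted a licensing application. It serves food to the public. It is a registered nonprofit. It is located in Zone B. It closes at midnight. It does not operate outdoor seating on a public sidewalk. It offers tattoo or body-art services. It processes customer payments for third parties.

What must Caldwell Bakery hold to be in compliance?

Rule 1: closes midnight, at/before 2:00 AM → Daytime License required.
Rule 2: processes customer payments for third parties; closes midnight, after 10:00 PM → Money Transmitter License not required.
Rule 3: processes customer payments for third parties → exempt from Commercial Certificate.
Rule 4: closes midnight, at/before 1:00 AM; is located in Zone B (not: is located in Zone C) → Municipal Authorization not required.
Rule 5: closes midnight, at/before 1:00 AM → Commercial Certificate required.
Rule 6: closes midnight, after 9:00 PM → Late-Night Permit required.
Rule 7: closes midnight, at/before 1:00 AM; offers tattoo or body-art services; serves food to the public → Daytime Certificate required.
Rule 8: closes midnight, after 11:00 PM; serves food to the public → Late-Night License required.
Rule 9: closes midnight, at/before 1:00 AM; offers tattoo or body-art services; is located in Zone B → Commercial Registration not required.

Daytime Certificate, Daytime License, Late-Night License, Late-Night Permit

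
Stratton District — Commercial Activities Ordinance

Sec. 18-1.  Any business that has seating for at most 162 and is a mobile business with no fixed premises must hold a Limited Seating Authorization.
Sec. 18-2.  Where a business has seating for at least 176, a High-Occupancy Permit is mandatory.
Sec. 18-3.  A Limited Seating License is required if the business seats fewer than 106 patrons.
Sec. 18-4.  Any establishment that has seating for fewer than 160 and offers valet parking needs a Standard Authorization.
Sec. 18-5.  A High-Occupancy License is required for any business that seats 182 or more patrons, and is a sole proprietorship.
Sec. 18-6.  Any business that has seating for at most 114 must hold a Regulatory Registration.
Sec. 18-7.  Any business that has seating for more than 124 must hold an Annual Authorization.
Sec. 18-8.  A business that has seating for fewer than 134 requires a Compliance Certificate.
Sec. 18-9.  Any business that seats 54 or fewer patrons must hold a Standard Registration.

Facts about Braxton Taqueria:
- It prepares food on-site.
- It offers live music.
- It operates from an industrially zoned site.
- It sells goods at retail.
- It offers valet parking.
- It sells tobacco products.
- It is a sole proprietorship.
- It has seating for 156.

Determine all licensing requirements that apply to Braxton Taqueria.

Sec. 18-1. seating 156 ≤ 162; operates from an industrially zoned site (not: is a mobile business with no fixed premises) → Limited Seating Authorization not required.
Sec. 18-2. seating 156 < 176 → High-Occupancy Permit not required.
Sec. 18-3. seating 156 ≥ 106 → Limited Seating License not required.
Sec. 18-4. seating 156 < 160; offers valet parking → Standard Authorization required.
Sec. 18-5. seating 156 < 182; is a sole proprietorship → High-Occupancy License not required.
Sec. 18-6. seating 156 > 114 → Regulatory Registration not required.
Sec. 18-7. seating 156 > 124 → Annual Authorization required.
Sec. 18-8. seating 156 ≥ 134 → Compliance Certificate not required.
Sec. 18-9. seating 156 > 54 → Standard Registration not required.

Annual Authorization, Standard Authorization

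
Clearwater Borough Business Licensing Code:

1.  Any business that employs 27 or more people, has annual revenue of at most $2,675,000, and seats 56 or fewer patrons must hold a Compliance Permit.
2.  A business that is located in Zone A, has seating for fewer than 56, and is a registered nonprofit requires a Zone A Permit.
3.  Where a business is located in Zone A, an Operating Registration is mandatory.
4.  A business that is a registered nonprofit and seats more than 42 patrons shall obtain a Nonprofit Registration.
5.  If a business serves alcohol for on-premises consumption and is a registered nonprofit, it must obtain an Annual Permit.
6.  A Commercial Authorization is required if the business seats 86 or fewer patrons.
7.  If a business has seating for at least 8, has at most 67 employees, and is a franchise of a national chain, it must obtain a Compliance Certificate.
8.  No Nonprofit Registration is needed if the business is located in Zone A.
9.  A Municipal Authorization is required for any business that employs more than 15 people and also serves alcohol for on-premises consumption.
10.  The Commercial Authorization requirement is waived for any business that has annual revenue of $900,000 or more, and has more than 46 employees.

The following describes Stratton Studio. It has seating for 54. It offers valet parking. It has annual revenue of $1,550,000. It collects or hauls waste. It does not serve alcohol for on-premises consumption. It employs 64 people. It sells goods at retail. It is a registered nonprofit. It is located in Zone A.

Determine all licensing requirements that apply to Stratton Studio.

1. employees 64 ≥ 27; revenue $1,550,000 ≤ $2,675,000; seating 54 ≤ 56 → Compliance Permit required.
2. is located in Zone A; seating 54 < 56; is a registered nonprofit → Zone A Permit required.
3. is located in Zone A → Operating Registration required.
4. is a registered nonprofit; seating 54 > 42 → Nonprofit Registration required.
5. does not serve alcohol for on-premises consumption; is a registered nonprofit → Annual Permit not required.
6. seating 54 ≤ 86 → Commercial Authorization required.
7. seating 54 ≥ 8; employees 64 ≤ 67; is a registered nonprofit (not: is a franchise of a national chain) → Compliance Certificate not required.
8. is located in Zone A → exempt from Nonprofit Registration.
9. employees 64 > 15; does not serve alcohol for on-premises consumption → Municipal Authorization not required.
10. revenue $1,550,000 ≥ $900,000; employees 64 > 46 → exempt from Commercial Authorization.

Compliance Permit, Operating Registration, Zone A Permit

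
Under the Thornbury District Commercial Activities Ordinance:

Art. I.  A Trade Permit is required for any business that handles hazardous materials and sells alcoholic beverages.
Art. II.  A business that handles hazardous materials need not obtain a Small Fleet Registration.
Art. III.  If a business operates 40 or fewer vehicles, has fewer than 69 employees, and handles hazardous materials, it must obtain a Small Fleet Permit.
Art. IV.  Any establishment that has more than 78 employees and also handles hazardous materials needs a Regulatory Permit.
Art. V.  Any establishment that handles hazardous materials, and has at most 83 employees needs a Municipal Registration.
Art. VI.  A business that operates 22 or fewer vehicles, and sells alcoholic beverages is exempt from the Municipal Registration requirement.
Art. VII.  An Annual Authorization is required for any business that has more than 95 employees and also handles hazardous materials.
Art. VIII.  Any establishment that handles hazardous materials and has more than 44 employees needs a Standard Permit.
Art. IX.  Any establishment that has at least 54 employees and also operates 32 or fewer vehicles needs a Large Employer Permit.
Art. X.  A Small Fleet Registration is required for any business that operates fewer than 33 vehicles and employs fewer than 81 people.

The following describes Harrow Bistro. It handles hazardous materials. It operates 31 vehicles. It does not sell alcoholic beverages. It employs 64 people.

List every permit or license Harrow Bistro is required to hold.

Large Employer Permit, Municipal Registration, Small Fleet Permit, Standard Permit

Art. I. handles hazardous materials; does not sell alcoholic beverages → Trade Permit not required.
Art. II. handles hazardous materials → exempt from Small Fleet Registration.
Art. III. vehicles 31 ≤ 40; employees 64 < 69; handles hazardous materials → Small Fleet Permit required.
Art. IV. employees 64 ≤ 78; handles hazardous materials → Regulatory Permit not required.
Art. V. handles hazardous materials; employees 64 ≤ 83 → Municipal Registration required.
Art. VI. vehicles 31 > 22; does not sell alcoholic beverages → Municipal Registration exemption does not apply.
Art. VII. employees 64 ≤ 95; handles hazardous materials → Annual Authorization not required.
Art. VIII. handles hazardous materials; employees 64 > 44 → Standard Permit required.
Art. IX. employees 64 ≥ 54; vehicles 31 ≤ 32 → Large Employer Permit required.
Art. X. vehicles 31 < 33; employees 64 < 81 → Small Fleet Registration required.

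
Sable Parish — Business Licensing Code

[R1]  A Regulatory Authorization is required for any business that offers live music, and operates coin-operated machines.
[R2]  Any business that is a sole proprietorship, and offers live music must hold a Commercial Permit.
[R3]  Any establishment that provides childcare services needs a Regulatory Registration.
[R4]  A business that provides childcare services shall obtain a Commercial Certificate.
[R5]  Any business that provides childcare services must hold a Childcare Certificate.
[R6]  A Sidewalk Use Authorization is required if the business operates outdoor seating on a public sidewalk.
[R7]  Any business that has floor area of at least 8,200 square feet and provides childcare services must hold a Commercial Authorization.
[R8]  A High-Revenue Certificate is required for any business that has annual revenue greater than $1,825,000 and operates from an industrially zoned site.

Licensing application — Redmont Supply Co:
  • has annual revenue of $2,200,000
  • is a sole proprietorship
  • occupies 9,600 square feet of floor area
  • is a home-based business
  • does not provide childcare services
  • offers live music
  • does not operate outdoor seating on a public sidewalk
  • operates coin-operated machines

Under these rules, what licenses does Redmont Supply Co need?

[R1] offers live music; operates coin-operated machines → Regulatory Authorization required.
[R2] is a sole proprietorship; offers live music → Commercial Permit required.
[R3] does not provide childcare services → Regulatory Registration not required.
[R4] does not provide childcare services → Commercial Certificate not required.
[R5] does not provide childcare services → Childcare Certificate not required.
[R6] does not operate outdoor seating on a public sidewalk → Sidewalk Use Authorization not required.
[R7] floor area 9,600 square feet ≥ 8,200 square feet; does not provide childcare services → Commercial Authorization not required.
[R8] revenue $2,200,000 > $1,825,000; is a home-based business (not: operates from an industrially zoned site) → High-Revenue Certificate not required.

Commercial Permit, Regulatory Authorization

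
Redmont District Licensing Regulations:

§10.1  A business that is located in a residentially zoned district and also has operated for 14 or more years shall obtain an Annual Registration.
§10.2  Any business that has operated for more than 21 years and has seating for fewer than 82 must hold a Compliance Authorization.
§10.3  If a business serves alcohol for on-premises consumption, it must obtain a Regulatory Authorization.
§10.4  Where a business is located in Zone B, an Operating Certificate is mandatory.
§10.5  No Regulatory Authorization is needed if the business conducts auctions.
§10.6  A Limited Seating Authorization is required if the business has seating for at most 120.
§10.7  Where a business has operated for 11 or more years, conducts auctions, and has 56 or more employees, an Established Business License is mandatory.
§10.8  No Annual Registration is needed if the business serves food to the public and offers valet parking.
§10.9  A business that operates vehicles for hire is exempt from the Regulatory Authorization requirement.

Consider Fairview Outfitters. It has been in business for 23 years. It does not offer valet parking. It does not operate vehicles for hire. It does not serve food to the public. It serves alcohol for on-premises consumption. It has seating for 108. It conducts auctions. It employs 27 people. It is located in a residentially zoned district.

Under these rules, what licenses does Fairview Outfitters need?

Annual Registration, Limited Seating Authorization

§10.1 is located in a residentially zoned district; years in business 23 ≥ 14 → Annual Registration required.
§10.2 years in business 23 > 21; seating 108 ≥ 82 → Compliance Authorization not required.
§10.3 serves alcohol for on-premises consumption → Regulatory Authorization required.
§10.4 is located in a residentially zoned district (not: is located in Zone B) → Operating Certificate not required.
§10.5 conducts auctions → exempt from Regulatory Authorization.
§10.6 seating 108 ≤ 120 → Limited Seating Authorization required.
§10.7 years in business 23 ≥ 11; conducts auctions; employees 27 < 56 → Established Business License not required.
§10.8 does not serve food to the public; does not offer valet parking → Annual Registration exemption does not apply.
§10.9 does not operate vehicles for hire → Regulatory Authorization exemption does not apply.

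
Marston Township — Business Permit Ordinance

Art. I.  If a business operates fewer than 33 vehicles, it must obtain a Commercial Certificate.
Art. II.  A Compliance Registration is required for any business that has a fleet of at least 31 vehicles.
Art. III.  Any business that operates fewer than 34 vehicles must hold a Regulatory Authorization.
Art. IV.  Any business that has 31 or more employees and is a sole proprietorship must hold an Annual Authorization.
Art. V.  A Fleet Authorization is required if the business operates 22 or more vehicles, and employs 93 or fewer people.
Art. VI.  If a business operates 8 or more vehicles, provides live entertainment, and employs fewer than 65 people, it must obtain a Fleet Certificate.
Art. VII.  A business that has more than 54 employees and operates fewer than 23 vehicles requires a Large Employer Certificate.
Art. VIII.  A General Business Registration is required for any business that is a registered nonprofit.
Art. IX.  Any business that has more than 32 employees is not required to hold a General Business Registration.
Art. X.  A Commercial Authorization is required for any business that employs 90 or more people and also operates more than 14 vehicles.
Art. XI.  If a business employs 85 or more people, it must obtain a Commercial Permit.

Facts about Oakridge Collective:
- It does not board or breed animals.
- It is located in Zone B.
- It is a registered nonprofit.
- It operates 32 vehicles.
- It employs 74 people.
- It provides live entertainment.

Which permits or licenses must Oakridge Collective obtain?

Art. I. vehicles 32 < 33 → Commercial Certificate required.
Art. II. vehicles 32 ≥ 31 → Compliance Registration required.
Art. III. vehicles 32 < 34 → Regulatory Authorization required.
Art. IV. employees 74 ≥ 31; is a registered nonprofit (not: is a sole proprietorship) → Annual Authorization not required.
Art. V. vehicles 32 ≥ 22; employees 74 ≤ 93 → Fleet Authorization required.
Art. VI. vehicles 32 ≥ 8; provides live entertainment; employees 74 ≥ 65 → Fleet Certificate not required.
Art. VII. employees 74 > 54; vehicles 32 ≥ 23 → Large Employer Certificate not required.
Art. VIII. is a registered nonprofit → General Business Registration required.
Art. IX. employees 74 > 32 → exempt from General Business Registration.
Art. X. employees 74 < 90; vehicles 32 > 14 → Commercial Authorization not required.
Art. XI. employees 74 < 85 → Commercial Permit not required.

Commercial Certificate, Compliance Registration, Fleet Authorization, Regulatory Authorization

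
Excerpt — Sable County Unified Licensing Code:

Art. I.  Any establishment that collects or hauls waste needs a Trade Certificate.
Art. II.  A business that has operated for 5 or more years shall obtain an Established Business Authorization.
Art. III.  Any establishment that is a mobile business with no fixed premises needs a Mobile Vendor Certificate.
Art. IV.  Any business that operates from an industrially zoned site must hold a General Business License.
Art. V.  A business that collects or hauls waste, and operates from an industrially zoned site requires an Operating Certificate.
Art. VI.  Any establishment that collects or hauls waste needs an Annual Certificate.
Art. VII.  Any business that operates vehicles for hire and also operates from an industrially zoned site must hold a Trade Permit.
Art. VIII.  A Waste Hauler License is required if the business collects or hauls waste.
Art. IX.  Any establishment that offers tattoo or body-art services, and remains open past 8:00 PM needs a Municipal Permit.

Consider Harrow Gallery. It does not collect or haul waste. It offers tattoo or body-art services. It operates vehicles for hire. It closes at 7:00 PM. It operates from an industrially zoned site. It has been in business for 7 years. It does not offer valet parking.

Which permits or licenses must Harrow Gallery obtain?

Established Business Authorization, General Business License, Trade Permit

Art. I. does not collect or haul waste → Trade Certificate not required.
Art. II. years in business 7 ≥ 5 → Established Business Authorization required.
Art. III. operates from an industrially zoned site (not: is a mobile business with no fixed premises) → Mobile Vendor Certificate not required.
Art. IV. operates from an industrially zoned site → General Business License required.
Art. V. does not collect or haul waste; operates from an industrially zoned site → Operating Certificate not required.
Art. VI. does not collect or haul waste → Annual Certificate not required.
Art. VII. operates vehicles for hire; operates from an industrially zoned site → Trade Permit required.
Art. VIII. does not collect or haul waste → Waste Hauler License not required.
Art. IX. offers tattoo or body-art services; closes 7:00 PM, at/before 8:00 PM → Municipal Permit not required.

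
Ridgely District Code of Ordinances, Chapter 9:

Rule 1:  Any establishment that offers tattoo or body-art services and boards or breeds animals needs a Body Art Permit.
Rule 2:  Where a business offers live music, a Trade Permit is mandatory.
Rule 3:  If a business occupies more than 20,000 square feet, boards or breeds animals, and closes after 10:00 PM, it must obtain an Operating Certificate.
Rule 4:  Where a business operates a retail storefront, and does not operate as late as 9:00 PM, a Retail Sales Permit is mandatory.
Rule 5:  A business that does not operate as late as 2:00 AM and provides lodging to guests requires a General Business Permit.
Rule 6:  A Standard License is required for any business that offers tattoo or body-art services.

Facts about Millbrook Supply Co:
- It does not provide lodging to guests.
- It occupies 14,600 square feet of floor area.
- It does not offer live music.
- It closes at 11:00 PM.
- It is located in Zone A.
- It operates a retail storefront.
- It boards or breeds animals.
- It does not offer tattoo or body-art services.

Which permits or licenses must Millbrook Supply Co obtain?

None

Rule 1: does not offer tattoo or body-art services; boards or breeds animals → Body Art Permit not required.
Rule 2: does not offer live music → Trade Permit not required.
Rule 3: floor area 14,600 square feet ≤ 20,000 square feet; boards or breeds animals; closes 11:00 PM, after 10:00 PM → Operating Certificate not required.
Rule 4: operates a retail storefront; closes 11:00 PM, after 9:00 PM → Retail Sales Permit not required.
Rule 5: closes 11:00 PM, at/before 2:00 AM; does not provide lodging to guests → General Business Permit not required.
Rule 6: does not offer tattoo or body-art services → Standard License not required.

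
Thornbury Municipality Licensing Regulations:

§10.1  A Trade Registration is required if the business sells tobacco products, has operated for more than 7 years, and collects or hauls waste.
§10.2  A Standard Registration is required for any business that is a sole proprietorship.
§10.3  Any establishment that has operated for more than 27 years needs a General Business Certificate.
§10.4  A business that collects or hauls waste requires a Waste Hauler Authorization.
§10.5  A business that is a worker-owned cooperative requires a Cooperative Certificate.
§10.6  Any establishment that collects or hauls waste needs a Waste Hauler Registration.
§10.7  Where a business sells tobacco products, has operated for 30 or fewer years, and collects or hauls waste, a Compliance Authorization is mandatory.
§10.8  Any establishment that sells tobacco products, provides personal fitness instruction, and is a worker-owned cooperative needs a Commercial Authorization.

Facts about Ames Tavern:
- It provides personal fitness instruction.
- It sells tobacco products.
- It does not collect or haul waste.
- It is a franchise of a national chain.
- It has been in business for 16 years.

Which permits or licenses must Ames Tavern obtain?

§10.1 sells tobacco products; years in business 16 > 7; does not collect or haul waste → Trade Registration not required.
§10.2 is a franchise of a national chain (not: is a sole proprietorship) → Standard Registration not required.
§10.3 years in business 16 ≤ 27 → General Business Certificate not required.
§10.4 does not collect or haul waste → Waste Hauler Authorization not required.
§10.5 is a franchise of a national chain (not: is a worker-owned cooperative) → Cooperative Certificate not required.
§10.6 does not collect or haul waste → Waste Hauler Registration not required.
§10.7 sells tobacco products; years in business 16 ≤ 30; does not collect or haul waste → Compliance Authorization not required.
§10.8 sells tobacco products; provides personal fitness instruction; is a franchise of a national chain (not: is a worker-owned cooperative) → Commercial Authorization not required.

None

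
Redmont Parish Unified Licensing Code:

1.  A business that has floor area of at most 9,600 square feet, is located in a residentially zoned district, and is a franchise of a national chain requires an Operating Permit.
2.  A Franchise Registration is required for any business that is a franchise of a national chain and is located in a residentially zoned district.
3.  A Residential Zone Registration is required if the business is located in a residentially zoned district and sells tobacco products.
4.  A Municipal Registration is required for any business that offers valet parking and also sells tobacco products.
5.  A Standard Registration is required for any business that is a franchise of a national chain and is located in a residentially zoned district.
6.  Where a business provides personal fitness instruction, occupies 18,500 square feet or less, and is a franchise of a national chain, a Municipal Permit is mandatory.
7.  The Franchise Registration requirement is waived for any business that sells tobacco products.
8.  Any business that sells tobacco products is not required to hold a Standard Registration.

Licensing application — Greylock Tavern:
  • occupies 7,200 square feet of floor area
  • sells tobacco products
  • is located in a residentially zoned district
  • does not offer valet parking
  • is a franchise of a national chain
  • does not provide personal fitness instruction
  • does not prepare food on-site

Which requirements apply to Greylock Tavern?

Operating Permit, Residential Zone Registration

1. floor area 7,200 square feet ≤ 9,600 square feet; is located in a residentially zoned district; is a franchise of a national chain → Operating Permit required.
2. is a franchise of a national chain; is located in a residentially zoned district → Franchise Registration required.
3. is located in a residentially zoned district; sells tobacco products → Residential Zone Registration required.
4. does not offer valet parking; sells tobacco products → Municipal Registration not required.
5. is a franchise of a national chain; is located in a residentially zoned district → Standard Registration required.
6. does not provide personal fitness instruction; floor area 7,200 square feet ≤ 18,500 square feet; is a franchise of a national chain → Municipal Permit not required.
7. sells tobacco products → exempt from Franchise Registration.
8. sells tobacco products → exempt from Standard Registration.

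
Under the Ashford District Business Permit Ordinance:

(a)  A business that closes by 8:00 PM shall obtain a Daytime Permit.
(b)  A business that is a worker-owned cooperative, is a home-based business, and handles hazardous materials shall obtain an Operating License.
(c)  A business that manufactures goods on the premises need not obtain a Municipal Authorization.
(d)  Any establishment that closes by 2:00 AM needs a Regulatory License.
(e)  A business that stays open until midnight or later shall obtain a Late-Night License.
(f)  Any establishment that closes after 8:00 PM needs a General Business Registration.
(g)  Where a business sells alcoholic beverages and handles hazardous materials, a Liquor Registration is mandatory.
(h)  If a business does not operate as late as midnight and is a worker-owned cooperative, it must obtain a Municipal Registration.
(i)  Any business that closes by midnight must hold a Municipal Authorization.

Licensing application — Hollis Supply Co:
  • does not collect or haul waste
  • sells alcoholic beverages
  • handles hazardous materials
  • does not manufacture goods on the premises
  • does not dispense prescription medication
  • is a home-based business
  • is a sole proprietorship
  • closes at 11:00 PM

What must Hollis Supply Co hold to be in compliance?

(a) closes 11:00 PM, after 8:00 PM → Daytime Permit not required.
(b) is a sole proprietorship (not: is a worker-owned cooperative); is a home-based business; handles hazardous materials → Operating License not required.
(c) does not manufacture goods on the premises → Municipal Authorization exemption does not apply.
(d) closes 11:00 PM, at/before 2:00 AM → Regulatory License required.
(e) closes 11:00 PM, at/before midnight → Late-Night License not required.
(f) closes 11:00 PM, after 8:00 PM → General Business Registration required.
(g) sells alcoholic beverages; handles hazardous materials → Liquor Registration required.
(h) closes 11:00 PM, at/before midnight; is a sole proprietorship (not: is a worker-owned cooperative) → Municipal Registration not required.
(i) closes 11:00 PM, at/before midnight → Municipal Authorization required.

General Business Registration, Liquor Registration, Municipal Authorization, Regulatory License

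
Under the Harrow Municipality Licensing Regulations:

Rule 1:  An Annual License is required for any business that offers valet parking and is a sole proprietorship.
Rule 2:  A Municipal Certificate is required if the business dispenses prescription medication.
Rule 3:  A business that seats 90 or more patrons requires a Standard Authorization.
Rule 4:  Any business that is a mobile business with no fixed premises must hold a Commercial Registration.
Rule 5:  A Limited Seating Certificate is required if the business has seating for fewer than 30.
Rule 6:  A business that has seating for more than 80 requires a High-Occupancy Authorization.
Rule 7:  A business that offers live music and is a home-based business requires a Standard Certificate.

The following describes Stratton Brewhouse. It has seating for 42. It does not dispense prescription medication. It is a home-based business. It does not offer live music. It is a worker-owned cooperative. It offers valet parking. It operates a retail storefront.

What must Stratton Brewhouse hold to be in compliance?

None

Rule 1: offers valet parking; is a worker-owned cooperative (not: is a sole proprietorship) → Annual License not required.
Rule 2: does not dispense prescription medication → Municipal Certificate not required.
Rule 3: seating 42 < 90 → Standard Authorization not required.
Rule 4: is a home-based business (not: is a mobile business with no fixed premises) → Commercial Registration not required.
Rule 5: seating 42 ≥ 30 → Limited Seating Certificate not required.
Rule 6: seating 42 ≤ 80 → High-Occupancy Authorization not required.
Rule 7: does not offer live music; is a home-based business → Standard Certificate not required.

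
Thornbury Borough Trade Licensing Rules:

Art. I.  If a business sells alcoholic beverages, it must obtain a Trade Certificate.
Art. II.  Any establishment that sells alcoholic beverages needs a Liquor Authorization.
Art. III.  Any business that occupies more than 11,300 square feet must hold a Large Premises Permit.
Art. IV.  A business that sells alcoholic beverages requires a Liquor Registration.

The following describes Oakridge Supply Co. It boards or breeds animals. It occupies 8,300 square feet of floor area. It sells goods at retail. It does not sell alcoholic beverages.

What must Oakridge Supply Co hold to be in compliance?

Art. I. does not sell alcoholic beverages → Trade Certificate not required.
Art. II. does not sell alcoholic beverages → Liquor Authorization not required.
Art. III. floor area 8,300 square feet ≤ 11,300 square feet → Large Premises Permit not required.
Art. IV. does not sell alcoholic beverages → Liquor Registration not required.

None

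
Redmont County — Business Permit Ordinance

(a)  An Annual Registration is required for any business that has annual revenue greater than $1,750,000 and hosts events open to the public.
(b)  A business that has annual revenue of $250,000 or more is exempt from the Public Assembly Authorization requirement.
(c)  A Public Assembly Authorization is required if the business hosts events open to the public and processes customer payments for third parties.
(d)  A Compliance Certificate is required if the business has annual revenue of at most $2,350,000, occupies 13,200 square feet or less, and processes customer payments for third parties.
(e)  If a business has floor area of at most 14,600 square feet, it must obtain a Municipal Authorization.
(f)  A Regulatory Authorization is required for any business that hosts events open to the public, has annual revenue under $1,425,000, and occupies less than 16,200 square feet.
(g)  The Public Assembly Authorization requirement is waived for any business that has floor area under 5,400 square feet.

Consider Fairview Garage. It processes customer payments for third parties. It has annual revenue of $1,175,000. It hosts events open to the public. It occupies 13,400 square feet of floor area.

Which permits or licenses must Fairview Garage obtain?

(a) revenue $1,175,000 ≤ $1,750,000; hosts events open to the public → Annual Registration not required.
(b) revenue $1,175,000 ≥ $250,000 → exempt from Public Assembly Authorization.
(c) hosts events open to the public; processes customer payments for third parties → Public Assembly Authorization required.
(d) revenue $1,175,000 ≤ $2,350,000; floor area 13,400 square feet > 13,200 square feet; processes customer payments for third parties → Compliance Certificate not required.
(e) floor area 13,400 square feet ≤ 14,600 square feet → Municipal Authorization required.
(f) hosts events open to the public; revenue $1,175,000 < $1,425,000; floor area 13,400 square feet < 16,200 square feet → Regulatory Authorization required.
(g) floor area 13,400 square feet ≥ 5,400 square feet → Public Assembly Authorization exemption does not apply.

Municipal Authorization, Regulatory Authorization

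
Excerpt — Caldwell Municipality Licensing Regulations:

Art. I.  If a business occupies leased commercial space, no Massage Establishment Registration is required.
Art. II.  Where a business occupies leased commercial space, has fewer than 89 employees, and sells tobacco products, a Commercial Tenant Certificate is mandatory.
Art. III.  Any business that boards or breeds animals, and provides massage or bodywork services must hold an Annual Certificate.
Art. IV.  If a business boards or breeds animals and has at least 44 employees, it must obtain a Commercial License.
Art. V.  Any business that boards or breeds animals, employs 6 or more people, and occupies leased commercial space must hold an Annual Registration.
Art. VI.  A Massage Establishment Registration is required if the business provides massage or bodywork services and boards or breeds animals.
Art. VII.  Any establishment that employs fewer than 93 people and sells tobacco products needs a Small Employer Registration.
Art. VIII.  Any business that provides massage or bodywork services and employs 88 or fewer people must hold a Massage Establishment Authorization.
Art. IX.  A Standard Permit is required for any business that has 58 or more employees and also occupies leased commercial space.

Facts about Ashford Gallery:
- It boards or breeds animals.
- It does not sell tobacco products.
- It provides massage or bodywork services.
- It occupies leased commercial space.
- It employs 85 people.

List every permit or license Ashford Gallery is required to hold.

Art. I. occupies leased commercial space → exempt from Massage Establishment Registration.
Art. II. occupies leased commercial space; employees 85 < 89; does not sell tobacco products → Commercial Tenant Certificate not required.
Art. III. boards or breeds animals; provides massage or bodywork services → Annual Certificate required.
Art. IV. boards or breeds animals; employees 85 ≥ 44 → Commercial License required.
Art. V. boards or breeds animals; employees 85 ≥ 6; occupies leased commercial space → Annual Registration required.
Art. VI. provides massage or bodywork services; boards or breeds animals → Massage Establishment Registration required.
Art. VII. employees 85 < 93; does not sell tobacco products → Small Employer Registration not required.
Art. VIII. provides massage or bodywork services; employees 85 ≤ 88 → Massage Establishment Authorization required.
Art. IX. employees 85 ≥ 58; occupies leased commercial space → Standard Permit required.

Annual Certificate, Annual Registration, Commercial License, Massage Establishment Authorization, Standard Permit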